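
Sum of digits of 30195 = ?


3 + 0 + 1 + 9 + 5 = 18


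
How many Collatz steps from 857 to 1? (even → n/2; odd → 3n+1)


857 → 2572 → 1286 → 643 → 1930 → 965 → 2896 → 1448 → 724 → 362 → 181 → 544 → 272 → 136 → 68 → 34 → 17 → 52 → 26 → 13 → 40 → 20 → 10 → 5 → 16 → 8 → 4 → 2 → 1
Total steps = 28

28 steps


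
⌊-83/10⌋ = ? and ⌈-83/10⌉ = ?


-83/10 = -8.3000
floor = -9
ceil = -8

floor = -9, ceil = -8


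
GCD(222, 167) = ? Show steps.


222 = 1 * 167 + 55
167 = 3 * 55 + 2
55 = 27 * 2 + 1
2 = 2 * 1 + 0
GCD = 1


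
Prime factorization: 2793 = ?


2793 / 3 = 931
931 / 7 = 133
133 / 7 = 19
19 / 19 = 1
2793 = 3 × 7^2 × 19


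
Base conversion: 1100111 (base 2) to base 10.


1100111 (base 2) = 103 (decimal)
103 (decimal) = 103 (base 10)


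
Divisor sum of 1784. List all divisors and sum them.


Divisors of 1784: 1, 2, 4, 8, 223, 446, 892, 1784
Sum = 1 + 2 + 4 + 8 + 223 + 446 + 892 + 1784 = 3360

σ(1784) = 3360


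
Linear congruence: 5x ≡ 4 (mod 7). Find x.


GCD(5, 7) = 1, unique solution
a^(-1) mod 7 = 3
x = 3 * 4 mod 7 = 5

x ≡ 5 (mod 7)


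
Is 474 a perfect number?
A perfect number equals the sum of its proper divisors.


Proper divisors of 474: 1, 2, 3, 6, 79, 158, 237
Sum = 1 + 2 + 3 + 6 + 79 + 158 + 237 = 486

No, 474 is not perfect (486 ≠ 474)


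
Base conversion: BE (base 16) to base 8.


BE (base 16) = 190 (decimal)
190 (decimal) = 276 (base 8)


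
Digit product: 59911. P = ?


5 × 9 × 9 × 1 × 1 = 405


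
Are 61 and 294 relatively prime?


Euclidean algorithm:
294 = 4 * 61 + 50
61 = 1 * 50 + 11
50 = 4 * 11 + 6
11 = 1 * 6 + 5
6 = 1 * 5 + 1
5 = 5 * 1 + 0
GCD(61, 294) = 1

Yes, coprime (GCD = 1)


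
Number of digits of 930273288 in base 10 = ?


930273288 has 9 digits in base 10
floor(log10(930273288)) + 1 = floor(8.9686) + 1 = 9

9 digits (base 10)


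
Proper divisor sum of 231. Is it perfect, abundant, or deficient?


Proper divisors: 1, 3, 7, 11, 21, 33, 77
Sum = 1 + 3 + 7 + 11 + 21 + 33 + 77 = 153
153 < 231 → deficient

s(231) = 153 (deficient)


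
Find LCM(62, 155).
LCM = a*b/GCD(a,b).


GCD(62, 155) = 31
LCM = 62*155/31 = 9610/31 = 310

LCM = 310


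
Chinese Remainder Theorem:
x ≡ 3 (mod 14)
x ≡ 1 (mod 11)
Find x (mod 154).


M = 14*11 = 154
M1 = M/14 = 11, M2 = M/11 = 14
M1^(-1) mod 14 = 9, M2^(-1) mod 11 = 4
x = 3*11*9 + 1*14*4 = 353
353 mod 154 = 45
Check: 45 mod 14 = 3 ✓, 45 mod 11 = 1 ✓

x ≡ 45 (mod 154)


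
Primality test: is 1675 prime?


1675 / 5 = 335 (exact division)
1675 is NOT prime.

No, 1675 is not prime


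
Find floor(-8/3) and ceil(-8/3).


-8/3 = -2.6667
floor = -3
ceil = -2

floor = -3, ceil = -2


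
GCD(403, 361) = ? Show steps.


403 = 1 * 361 + 42
361 = 8 * 42 + 25
42 = 1 * 25 + 17
25 = 1 * 17 + 8
17 = 2 * 8 + 1
8 = 8 * 1 + 0
GCD = 1


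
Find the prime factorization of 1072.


1072 / 2 = 536
536 / 2 = 268
268 / 2 = 134
134 / 2 = 67
67 / 67 = 1
1072 = 2^4 × 67


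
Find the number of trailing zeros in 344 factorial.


floor(344/5) = 68
floor(344/25) = 13
floor(344/125) = 2
Total = 83

83 trailing zeros


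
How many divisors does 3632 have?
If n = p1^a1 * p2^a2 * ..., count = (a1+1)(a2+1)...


3632 = 2^4 × 227^1
d(3632) = (4+1) × (1+1) = 10

10 divisors


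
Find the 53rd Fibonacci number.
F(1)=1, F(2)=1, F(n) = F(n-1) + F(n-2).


Sequence: 1, 1, 2, 3, 5, 8, 13, 21, 34, 55, 89, 144, 233, 377, 610, 987, 1597, 2584, 4181, 6765, 10946, 17711, 28657, 46368, 75025, 121393, 196418, 317811, 514229, 832040, 1346269, 2178309, 3524578, 5702887, 9227465, 14930352, 24157817, 39088169, 63245986, 102334155, 165580141, 267914296, 433494437, 701408733, 1134903170, 1836311903, 2971215073, 4807526976, 7778742049, 12586269025, 20365011074, 32951280099, 53316291173
F(53) = 53316291173


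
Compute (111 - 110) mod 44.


111 - 110 = 1
1 mod 44 = 1


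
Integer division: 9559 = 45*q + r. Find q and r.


9559 = 45 * 212 + 19
Check: 9540 + 19 = 9559

q = 212, r = 19


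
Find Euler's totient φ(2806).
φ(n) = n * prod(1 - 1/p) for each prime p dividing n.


2806 = 2 × 23 × 61
Prime factors: 2, 23, 61
φ(2806) = 2806 × (1-1/2) × (1-1/23) × (1-1/61)
= 2806 × 1/2 × 22/23 × 60/61 = 1320

φ(2806) = 1320


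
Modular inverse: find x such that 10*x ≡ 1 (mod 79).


Use the extended Euclidean algorithm on (79, 10); each row r = 79*s + 10*t:
r=79, s=1, t=0
r=10, s=0, t=1
q=7: r=9, s=1, t=-7   [79*(1) + 10*(-7) = 9]
q=1: r=1, s=-1, t=8   [79*(-1) + 10*(8) = 1]
q=9: r=0, s=10, t=-79   [79*(10) + 10*(-79) = 0]
GCD = 1 with t = 8, so 10*(8) ≡ 1 (mod 79)
Inverse = 8 mod 79 = 8
Check: 10 * 8 = 80 ≡ 1 (mod 79)

10^(-1) ≡ 8 (mod 79)


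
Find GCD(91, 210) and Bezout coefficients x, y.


Tabular extended Euclidean (each row: r = 91*s + 210*t):
r=91, s=1, t=0
r=210, s=0, t=1
q=0: r=91, s=1, t=0   [91*(1) + 210*(0) = 91]
q=2: r=28, s=-2, t=1   [91*(-2) + 210*(1) = 28]
q=3: r=7, s=7, t=-3   [91*(7) + 210*(-3) = 7]
q=4: r=0, s=-30, t=13   [91*(-30) + 210*(13) = 0]
GCD = 7; from the row with r=7: x=7, y=-3
Check: 91*(7) + 210*(-3) = 637 - 630 = 7

GCD = 7, x = 7, y = -3


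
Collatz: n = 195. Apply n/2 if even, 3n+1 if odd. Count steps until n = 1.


195 → 586 → 293 → 880 → 440 → 220 → 110 → 55 → 166 → 83 → 250 → 125 → 376 → 188 → 94 → 47 → 142 → 71 → 214 → 107 → 322 → 161 → 484 → 242 → 121 → 364 → 182 → 91 → 274 → 137 → 412 → 206 → 103 → 310 → 155 → 466 → 233 → 700 → 350 → 175 → 526 → 263 → 790 → 395 → 1186 → 593 → 1780 → 890 → 445 → 1336 → 668 → 334 → 167 → 502 → 251 → 754 → 377 → 1132 → 566 → 283 → 850 → 425 → 1276 → 638 → 319 → 958 → 479 → 1438 → 719 → 2158 → 1079 → 3238 → 1619 → 4858 → 2429 → 7288 → 3644 → 1822 → 911 → 2734 → 1367 → 4102 → 2051 → 6154 → 3077 → 9232 → 4616 → 2308 → 1154 → 577 → 1732 → 866 → 433 → 1300 → 650 → 325 → 976 → 488 → 244 → 122 → 61 → 184 → 92 → 46 → 23 → 70 → 35 → 106 → 53 → 160 → 80 → 40 → 20 → 10 → 5 → 16 → 8 → 4 → 2 → 1
Total steps = 119

119 steps


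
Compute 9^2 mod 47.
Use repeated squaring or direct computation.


9^1 mod 47 = 9
9^2 mod 47 = 34


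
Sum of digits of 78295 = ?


7 + 8 + 2 + 9 + 5 = 31


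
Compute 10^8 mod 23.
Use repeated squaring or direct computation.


10^1 mod 23 = 10
10^2 mod 23 = 8
10^3 mod 23 = 11
10^4 mod 23 = 18
10^5 mod 23 = 19
10^6 mod 23 = 6
10^7 mod 23 = 14
10^8 mod 23 = 2


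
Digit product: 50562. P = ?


5 × 0 × 5 × 6 × 2 = 0


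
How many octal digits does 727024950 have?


727024950 in base 8 = 5325302466
Number of digits = 10

10 digits (base 8)


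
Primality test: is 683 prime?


Check divisors up to sqrt(683) = 26.1343
No divisors found.
683 is prime.

Yes, 683 is prime


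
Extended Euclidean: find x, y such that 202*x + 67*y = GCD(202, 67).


Tabular extended Euclidean (each row: r = 202*s + 67*t):
r=202, s=1, t=0
r=67, s=0, t=1
q=3: r=1, s=1, t=-3   [202*(1) + 67*(-3) = 1]
q=67: r=0, s=-67, t=202   [202*(-67) + 67*(202) = 0]
GCD = 1; from the row with r=1: x=1, y=-3
Check: 202*(1) + 67*(-3) = 202 - 201 = 1

GCD = 1, x = 1, y = -3


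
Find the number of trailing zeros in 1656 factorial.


floor(1656/5) = 331
floor(1656/25) = 66
floor(1656/125) = 13
floor(1656/625) = 2
Total = 412

412 trailing zeros


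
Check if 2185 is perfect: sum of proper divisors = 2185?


Proper divisors of 2185: 1, 5, 19, 23, 95, 115, 437
Sum = 1 + 5 + 19 + 23 + 95 + 115 + 437 = 695

No, 2185 is not perfect (695 ≠ 2185)


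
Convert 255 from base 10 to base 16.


255 (base 10) = 255 (decimal)
255 (decimal) = FF (base 16)


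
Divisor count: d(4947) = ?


4947 = 3^1 × 17^1 × 97^1
d(4947) = (1+1) × (1+1) × (1+1) = 8

8 divisors


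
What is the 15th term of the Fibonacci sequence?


Sequence: 1, 1, 2, 3, 5, 8, 13, 21, 34, 55, 89, 144, 233, 377, 610
F(15) = 610


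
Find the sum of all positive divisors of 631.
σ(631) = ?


Divisors of 631: 1, 631
Sum = 1 + 631 = 632

σ(631) = 632


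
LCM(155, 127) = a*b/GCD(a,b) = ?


GCD(155, 127) = 1
LCM = 155*127/1 = 19685/1 = 19685

LCM = 19685


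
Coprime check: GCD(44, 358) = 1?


Euclidean algorithm:
358 = 8 * 44 + 6
44 = 7 * 6 + 2
6 = 3 * 2 + 0
GCD(44, 358) = 2

No, not coprime (GCD = 2)


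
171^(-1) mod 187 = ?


Use the extended Euclidean algorithm on (187, 171); each row r = 187*s + 171*t:
r=187, s=1, t=0
r=171, s=0, t=1
q=1: r=16, s=1, t=-1   [187*(1) + 171*(-1) = 16]
q=10: r=11, s=-10, t=11   [187*(-10) + 171*(11) = 11]
q=1: r=5, s=11, t=-12   [187*(11) + 171*(-12) = 5]
q=2: r=1, s=-32, t=35   [187*(-32) + 171*(35) = 1]
q=5: r=0, s=171, t=-187   [187*(171) + 171*(-187) = 0]
GCD = 1 with t = 35, so 171*(35) ≡ 1 (mod 187)
Inverse = 35 mod 187 = 35
Check: 171 * 35 = 5985 ≡ 1 (mod 187)

171^(-1) ≡ 35 (mod 187)


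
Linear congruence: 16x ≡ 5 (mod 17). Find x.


GCD(16, 17) = 1, unique solution
a^(-1) mod 17 = 16
x = 16 * 5 mod 17 = 12

x ≡ 12 (mod 17)


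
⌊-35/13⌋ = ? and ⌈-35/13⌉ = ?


-35/13 = -2.6923
floor = -3
ceil = -2

floor = -3, ceil = -2


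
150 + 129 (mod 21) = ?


150 + 129 = 279
279 mod 21 = 6


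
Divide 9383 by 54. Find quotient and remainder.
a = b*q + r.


9383 = 54 * 173 + 41
Check: 9342 + 41 = 9383

q = 173, r = 41


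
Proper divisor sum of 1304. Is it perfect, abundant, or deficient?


Proper divisors: 1, 2, 4, 8, 163, 326, 652
Sum = 1 + 2 + 4 + 8 + 163 + 326 + 652 = 1156
1156 < 1304 → deficient

s(1304) = 1156 (deficient)


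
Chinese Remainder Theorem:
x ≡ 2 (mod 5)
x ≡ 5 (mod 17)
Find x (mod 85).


M = 5*17 = 85
M1 = M/5 = 17, M2 = M/17 = 5
M1^(-1) mod 5 = 3, M2^(-1) mod 17 = 7
x = 2*17*3 + 5*5*7 = 277
277 mod 85 = 22
Check: 22 mod 5 = 2 ✓, 22 mod 17 = 5 ✓

x ≡ 22 (mod 85)


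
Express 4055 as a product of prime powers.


4055 / 5 = 811
811 / 811 = 1
4055 = 5 × 811


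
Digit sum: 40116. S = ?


4 + 0 + 1 + 1 + 6 = 12


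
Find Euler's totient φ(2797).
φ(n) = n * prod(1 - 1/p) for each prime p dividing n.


2797 = 2797
Prime factors: 2797
φ(2797) = 2797 × (1-1/2797)
= 2797 × 2796/2797 = 2796

φ(2797) = 2796


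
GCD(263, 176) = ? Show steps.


263 = 1 * 176 + 87
176 = 2 * 87 + 2
87 = 43 * 2 + 1
2 = 2 * 1 + 0
GCD = 1


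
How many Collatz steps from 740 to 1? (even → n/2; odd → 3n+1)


740 → 370 → 185 → 556 → 278 → 139 → 418 → 209 → 628 → 314 → 157 → 472 → 236 → 118 → 59 → 178 → 89 → 268 → 134 → 67 → 202 → 101 → 304 → 152 → 76 → 38 → 19 → 58 → 29 → 88 → 44 → 22 → 11 → 34 → 17 → 52 → 26 → 13 → 40 → 20 → 10 → 5 → 16 → 8 → 4 → 2 → 1
Total steps = 46

46 steps


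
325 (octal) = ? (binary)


325 (base 8) = 213 (decimal)
213 (decimal) = 11010101 (base 2)


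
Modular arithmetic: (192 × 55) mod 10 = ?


192 × 55 = 10560
10560 mod 10 = 0


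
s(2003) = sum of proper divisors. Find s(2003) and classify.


Proper divisors: 1
Sum = 1 = 1
1 < 2003 → deficient

s(2003) = 1 (deficient)


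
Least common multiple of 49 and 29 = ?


GCD(49, 29) = 1
LCM = 49*29/1 = 1421/1 = 1421

LCM = 1421


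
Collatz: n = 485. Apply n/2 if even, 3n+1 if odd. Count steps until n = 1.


485 → 1456 → 728 → 364 → 182 → 91 → 274 → 137 → 412 → 206 → 103 → 310 → 155 → 466 → 233 → 700 → 350 → 175 → 526 → 263 → 790 → 395 → 1186 → 593 → 1780 → 890 → 445 → 1336 → 668 → 334 → 167 → 502 → 251 → 754 → 377 → 1132 → 566 → 283 → 850 → 425 → 1276 → 638 → 319 → 958 → 479 → 1438 → 719 → 2158 → 1079 → 3238 → 1619 → 4858 → 2429 → 7288 → 3644 → 1822 → 911 → 2734 → 1367 → 4102 → 2051 → 6154 → 3077 → 9232 → 4616 → 2308 → 1154 → 577 → 1732 → 866 → 433 → 1300 → 650 → 325 → 976 → 488 → 244 → 122 → 61 → 184 → 92 → 46 → 23 → 70 → 35 → 106 → 53 → 160 → 80 → 40 → 20 → 10 → 5 → 16 → 8 → 4 → 2 → 1
Total steps = 97

97 steps


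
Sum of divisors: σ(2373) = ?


Divisors of 2373: 1, 3, 7, 21, 113, 339, 791, 2373
Sum = 1 + 3 + 7 + 21 + 113 + 339 + 791 + 2373 = 3648

σ(2373) = 3648


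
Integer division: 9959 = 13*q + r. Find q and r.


9959 = 13 * 766 + 1
Check: 9958 + 1 = 9959

q = 766, r = 1


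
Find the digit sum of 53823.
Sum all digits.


5 + 3 + 8 + 2 + 3 = 21


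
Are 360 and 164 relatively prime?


Euclidean algorithm:
360 = 2 * 164 + 32
164 = 5 * 32 + 4
32 = 8 * 4 + 0
GCD(360, 164) = 4

No, not coprime (GCD = 4)


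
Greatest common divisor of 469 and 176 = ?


469 = 2 * 176 + 117
176 = 1 * 117 + 59
117 = 1 * 59 + 58
59 = 1 * 58 + 1
58 = 58 * 1 + 0
GCD = 1


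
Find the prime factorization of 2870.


2870 / 2 = 1435
1435 / 5 = 287
287 / 7 = 41
41 / 41 = 1
2870 = 2 × 5 × 7 × 41


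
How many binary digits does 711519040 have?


711519040 in base 2 = 101010011010001110101101000000
Number of digits = 30

30 digits (base 2)


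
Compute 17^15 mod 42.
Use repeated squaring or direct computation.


17^1 mod 42 = 17
17^2 mod 42 = 37
17^3 mod 42 = 41
17^4 mod 42 = 25
17^5 mod 42 = 5
17^6 mod 42 = 1
17^7 mod 42 = 17
17^8 mod 42 = 37
17^9 mod 42 = 41
17^10 mod 42 = 25
17^11 mod 42 = 5
17^12 mod 42 = 1
17^13 mod 42 = 17
17^14 mod 42 = 37
17^15 mod 42 = 41


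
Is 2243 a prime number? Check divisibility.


Check divisors up to sqrt(2243) = 47.3603
No divisors found.
2243 is prime.

Yes, 2243 is prime


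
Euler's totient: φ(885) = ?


885 = 3 × 5 × 59
Prime factors: 3, 5, 59
φ(885) = 885 × (1-1/3) × (1-1/5) × (1-1/59)
= 885 × 2/3 × 4/5 × 58/59 = 464

φ(885) = 464


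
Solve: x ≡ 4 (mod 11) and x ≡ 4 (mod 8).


M = 11*8 = 88
M1 = M/11 = 8, M2 = M/8 = 11
M1^(-1) mod 11 = 7, M2^(-1) mod 8 = 3
x = 4*8*7 + 4*11*3 = 356
356 mod 88 = 4
Check: 4 mod 11 = 4 ✓, 4 mod 8 = 4 ✓

x ≡ 4 (mod 88)


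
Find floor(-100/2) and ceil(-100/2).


-100/2 = -50.0000
floor = -50
ceil = -50

floor = -50, ceil = -50


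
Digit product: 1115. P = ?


1 × 1 × 1 × 5 = 5


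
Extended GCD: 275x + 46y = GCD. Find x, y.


Tabular extended Euclidean (each row: r = 275*s + 46*t):
r=275, s=1, t=0
r=46, s=0, t=1
q=5: r=45, s=1, t=-5   [275*(1) + 46*(-5) = 45]
q=1: r=1, s=-1, t=6   [275*(-1) + 46*(6) = 1]
q=45: r=0, s=46, t=-275   [275*(46) + 46*(-275) = 0]
GCD = 1; from the row with r=1: x=-1, y=6
Check: 275*(-1) + 46*(6) = -275 + 276 = 1

GCD = 1, x = -1, y = 6


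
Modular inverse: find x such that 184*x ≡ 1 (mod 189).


Use the extended Euclidean algorithm on (189, 184); each row r = 189*s + 184*t:
r=189, s=1, t=0
r=184, s=0, t=1
q=1: r=5, s=1, t=-1   [189*(1) + 184*(-1) = 5]
q=36: r=4, s=-36, t=37   [189*(-36) + 184*(37) = 4]
q=1: r=1, s=37, t=-38   [189*(37) + 184*(-38) = 1]
q=4: r=0, s=-184, t=189   [189*(-184) + 184*(189) = 0]
GCD = 1 with t = -38, so 184*(-38) ≡ 1 (mod 189)
Inverse = -38 mod 189 = 151
Check: 184 * 151 = 27784 ≡ 1 (mod 189)

184^(-1) ≡ 151 (mod 189)


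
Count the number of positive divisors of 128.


128 = 2^7
d(128) = (7+1) = 8

8 divisors


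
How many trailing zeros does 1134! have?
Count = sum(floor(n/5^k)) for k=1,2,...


floor(1134/5) = 226
floor(1134/25) = 45
floor(1134/125) = 9
floor(1134/625) = 1
Total = 281

281 trailing zeros


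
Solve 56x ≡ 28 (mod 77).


GCD(56, 77) = 7 divides 28
Divide: 8x ≡ 4 (mod 11)
x ≡ 6 (mod 11)


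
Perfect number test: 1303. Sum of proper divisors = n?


Proper divisors of 1303: 1
Sum = 1 = 1

No, 1303 is not perfect (1 ≠ 1303)


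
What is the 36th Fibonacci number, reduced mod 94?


F(k) mod 94 for k=1..36:
1, 1, 2, 3, 5, 8, 13, 21, 34, 55, 89, 50, 45, 1, 46, 47, 93, 46, 45, 91, 42, 39, 81, 26, 13, 39, 52, 91, 49, 46, 1, 47, 48, 1, 49, 50
F(36) mod 94 = 50


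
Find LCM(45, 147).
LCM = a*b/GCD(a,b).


GCD(45, 147) = 3
LCM = 45*147/3 = 6615/3 = 2205

LCM = 2205


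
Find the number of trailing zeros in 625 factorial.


floor(625/5) = 125
floor(625/25) = 25
floor(625/125) = 5
floor(625/625) = 1
Total = 156

156 trailing zeros


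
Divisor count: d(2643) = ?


2643 = 3^1 × 881^1
d(2643) = (1+1) × (1+1) = 4

4 divisors


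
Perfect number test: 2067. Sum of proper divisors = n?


Proper divisors of 2067: 1, 3, 13, 39, 53, 159, 689
Sum = 1 + 3 + 13 + 39 + 53 + 159 + 689 = 957

No, 2067 is not perfect (957 ≠ 2067)


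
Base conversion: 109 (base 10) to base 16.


109 (base 10) = 109 (decimal)
109 (decimal) = 6D (base 16)


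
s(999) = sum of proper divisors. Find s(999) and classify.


Proper divisors: 1, 3, 9, 27, 37, 111, 333
Sum = 1 + 3 + 9 + 27 + 37 + 111 + 333 = 521
521 < 999 → deficient

s(999) = 521 (deficient)


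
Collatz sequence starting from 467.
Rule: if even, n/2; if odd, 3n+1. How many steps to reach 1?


467 → 1402 → 701 → 2104 → 1052 → 526 → 263 → 790 → 395 → 1186 → 593 → 1780 → 890 → 445 → 1336 → 668 → 334 → 167 → 502 → 251 → 754 → 377 → 1132 → 566 → 283 → 850 → 425 → 1276 → 638 → 319 → 958 → 479 → 1438 → 719 → 2158 → 1079 → 3238 → 1619 → 4858 → 2429 → 7288 → 3644 → 1822 → 911 → 2734 → 1367 → 4102 → 2051 → 6154 → 3077 → 9232 → 4616 → 2308 → 1154 → 577 → 1732 → 866 → 433 → 1300 → 650 → 325 → 976 → 488 → 244 → 122 → 61 → 184 → 92 → 46 → 23 → 70 → 35 → 106 → 53 → 160 → 80 → 40 → 20 → 10 → 5 → 16 → 8 → 4 → 2 → 1
Total steps = 84

84 steps


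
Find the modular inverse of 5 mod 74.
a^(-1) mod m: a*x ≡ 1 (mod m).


Use the extended Euclidean algorithm on (74, 5); each row r = 74*s + 5*t:
r=74, s=1, t=0
r=5, s=0, t=1
q=14: r=4, s=1, t=-14   [74*(1) + 5*(-14) = 4]
q=1: r=1, s=-1, t=15   [74*(-1) + 5*(15) = 1]
q=4: r=0, s=5, t=-74   [74*(5) + 5*(-74) = 0]
GCD = 1 with t = 15, so 5*(15) ≡ 1 (mod 74)
Inverse = 15 mod 74 = 15
Check: 5 * 15 = 75 ≡ 1 (mod 74)

5^(-1) ≡ 15 (mod 74)


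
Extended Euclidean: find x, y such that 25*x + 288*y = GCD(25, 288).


Tabular extended Euclidean (each row: r = 25*s + 288*t):
r=25, s=1, t=0
r=288, s=0, t=1
q=0: r=25, s=1, t=0   [25*(1) + 288*(0) = 25]
q=11: r=13, s=-11, t=1   [25*(-11) + 288*(1) = 13]
q=1: r=12, s=12, t=-1   [25*(12) + 288*(-1) = 12]
q=1: r=1, s=-23, t=2   [25*(-23) + 288*(2) = 1]
q=12: r=0, s=288, t=-25   [25*(288) + 288*(-25) = 0]
GCD = 1; from the row with r=1: x=-23, y=2
Check: 25*(-23) + 288*(2) = -575 + 576 = 1

GCD = 1, x = -23, y = 2


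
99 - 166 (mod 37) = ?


99 - 166 = -67
-67 mod 37 = 7


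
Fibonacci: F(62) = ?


Sequence: 1, 1, 2, 3, 5, 8, 13, 21, 34, 55, 89, 144, 233, 377, 610, 987, 1597, 2584, 4181, 6765, 10946, 17711, 28657, 46368, 75025, 121393, 196418, 317811, 514229, 832040, 1346269, 2178309, 3524578, 5702887, 9227465, 14930352, 24157817, 39088169, 63245986, 102334155, 165580141, 267914296, 433494437, 701408733, 1134903170, 1836311903, 2971215073, 4807526976, 7778742049, 12586269025, 20365011074, 32951280099, 53316291173, 86267571272, 139583862445, 225851433717, 365435296162, 591286729879, 956722026041, 1548008755920, 2504730781961, 4052739537881
F(62) = 4052739537881


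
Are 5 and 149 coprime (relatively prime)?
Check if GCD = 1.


Euclidean algorithm:
149 = 29 * 5 + 4
5 = 1 * 4 + 1
4 = 4 * 1 + 0
GCD(5, 149) = 1

Yes, coprime (GCD = 1)


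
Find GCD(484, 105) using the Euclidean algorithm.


484 = 4 * 105 + 64
105 = 1 * 64 + 41
64 = 1 * 41 + 23
41 = 1 * 23 + 18
23 = 1 * 18 + 5
18 = 3 * 5 + 3
5 = 1 * 3 + 2
3 = 1 * 2 + 1
2 = 2 * 1 + 0
GCD = 1


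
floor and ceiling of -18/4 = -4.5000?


-18/4 = -4.5000
floor = -5
ceil = -4

floor = -5, ceil = -4


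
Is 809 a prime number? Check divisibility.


Check divisors up to sqrt(809) = 28.4429
No divisors found.
809 is prime.

Yes, 809 is prime


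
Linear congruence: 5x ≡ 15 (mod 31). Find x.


GCD(5, 31) = 1, unique solution
a^(-1) mod 31 = 25
x = 25 * 15 mod 31 = 3

x ≡ 3 (mod 31)


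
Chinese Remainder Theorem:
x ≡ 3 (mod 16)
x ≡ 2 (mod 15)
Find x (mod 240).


M = 16*15 = 240
M1 = M/16 = 15, M2 = M/15 = 16
M1^(-1) mod 16 = 15, M2^(-1) mod 15 = 1
x = 3*15*15 + 2*16*1 = 707
707 mod 240 = 227
Check: 227 mod 16 = 3 ✓, 227 mod 15 = 2 ✓

x ≡ 227 (mod 240)


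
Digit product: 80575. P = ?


8 × 0 × 5 × 7 × 5 = 0


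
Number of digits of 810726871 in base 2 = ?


810726871 in base 2 = 110000010100101011010111010111
Number of digits = 30

30 digits (base 2)


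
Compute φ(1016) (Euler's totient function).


1016 = 2^3 × 127
Prime factors: 2, 127
φ(1016) = 1016 × (1-1/2) × (1-1/127)
= 1016 × 1/2 × 126/127 = 504

φ(1016) = 504


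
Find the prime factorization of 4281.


4281 / 3 = 1427
1427 / 1427 = 1
4281 = 3 × 1427


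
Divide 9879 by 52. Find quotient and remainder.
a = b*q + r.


9879 = 52 * 189 + 51
Check: 9828 + 51 = 9879

q = 189, r = 51


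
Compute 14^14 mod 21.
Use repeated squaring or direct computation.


14^1 mod 21 = 14
14^2 mod 21 = 7
14^3 mod 21 = 14
14^4 mod 21 = 7
14^5 mod 21 = 14
14^6 mod 21 = 7
14^7 mod 21 = 14
14^8 mod 21 = 7
14^9 mod 21 = 14
14^10 mod 21 = 7
14^11 mod 21 = 14
14^12 mod 21 = 7
14^13 mod 21 = 14
14^14 mod 21 = 7


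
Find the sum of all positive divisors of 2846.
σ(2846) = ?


Divisors of 2846: 1, 2, 1423, 2846
Sum = 1 + 2 + 1423 + 2846 = 4272

σ(2846) = 4272


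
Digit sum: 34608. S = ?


3 + 4 + 6 + 0 + 8 = 21


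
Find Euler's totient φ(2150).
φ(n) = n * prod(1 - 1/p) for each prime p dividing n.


2150 = 2 × 5^2 × 43
Prime factors: 2, 5, 43
φ(2150) = 2150 × (1-1/2) × (1-1/5) × (1-1/43)
= 2150 × 1/2 × 4/5 × 42/43 = 840

φ(2150) = 840


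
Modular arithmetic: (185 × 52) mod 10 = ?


185 × 52 = 9620
9620 mod 10 = 0


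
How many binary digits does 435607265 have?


435607265 in base 2 = 11001111101101101011011100001
Number of digits = 29

29 digits (base 2)


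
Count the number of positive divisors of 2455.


2455 = 5^1 × 491^1
d(2455) = (1+1) × (1+1) = 4

4 divisors


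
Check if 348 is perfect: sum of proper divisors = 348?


Proper divisors of 348: 1, 2, 3, 4, 6, 12, 29, 58, 87, 116, 174
Sum = 1 + 2 + 3 + 4 + 6 + 12 + 29 + 58 + 87 + 116 + 174 = 492

No, 348 is not perfect (492 ≠ 348)


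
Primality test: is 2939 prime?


Check divisors up to sqrt(2939) = 54.2125
No divisors found.
2939 is prime.

Yes, 2939 is prime


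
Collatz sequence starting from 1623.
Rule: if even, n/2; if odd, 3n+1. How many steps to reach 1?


1623 → 4870 → 2435 → 7306 → 3653 → 10960 → 5480 → 2740 → 1370 → 685 → 2056 → 1028 → 514 → 257 → 772 → 386 → 193 → 580 → 290 → 145 → 436 → 218 → 109 → 328 → 164 → 82 → 41 → 124 → 62 → 31 → 94 → 47 → 142 → 71 → 214 → 107 → 322 → 161 → 484 → 242 → 121 → 364 → 182 → 91 → 274 → 137 → 412 → 206 → 103 → 310 → 155 → 466 → 233 → 700 → 350 → 175 → 526 → 263 → 790 → 395 → 1186 → 593 → 1780 → 890 → 445 → 1336 → 668 → 334 → 167 → 502 → 251 → 754 → 377 → 1132 → 566 → 283 → 850 → 425 → 1276 → 638 → 319 → 958 → 479 → 1438 → 719 → 2158 → 1079 → 3238 → 1619 → 4858 → 2429 → 7288 → 3644 → 1822 → 911 → 2734 → 1367 → 4102 → 2051 → 6154 → 3077 → 9232 → 4616 → 2308 → 1154 → 577 → 1732 → 866 → 433 → 1300 → 650 → 325 → 976 → 488 → 244 → 122 → 61 → 184 → 92 → 46 → 23 → 70 → 35 → 106 → 53 → 160 → 80 → 40 → 20 → 10 → 5 → 16 → 8 → 4 → 2 → 1
Total steps = 135

135 steps


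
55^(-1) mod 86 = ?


Use the extended Euclidean algorithm on (86, 55); each row r = 86*s + 55*t:
r=86, s=1, t=0
r=55, s=0, t=1
q=1: r=31, s=1, t=-1   [86*(1) + 55*(-1) = 31]
q=1: r=24, s=-1, t=2   [86*(-1) + 55*(2) = 24]
q=1: r=7, s=2, t=-3   [86*(2) + 55*(-3) = 7]
q=3: r=3, s=-7, t=11   [86*(-7) + 55*(11) = 3]
q=2: r=1, s=16, t=-25   [86*(16) + 55*(-25) = 1]
q=3: r=0, s=-55, t=86   [86*(-55) + 55*(86) = 0]
GCD = 1 with t = -25, so 55*(-25) ≡ 1 (mod 86)
Inverse = -25 mod 86 = 61
Check: 55 * 61 = 3355 ≡ 1 (mod 86)

55^(-1) ≡ 61 (mod 86)


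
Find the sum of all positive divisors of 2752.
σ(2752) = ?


Divisors of 2752: 1, 2, 4, 8, 16, 32, 43, 64, 86, 172, 344, 688, 1376, 2752
Sum = 1 + 2 + 4 + 8 + 16 + 32 + 43 + 64 + 86 + 172 + 344 + 688 + 1376 + 2752 = 5588

σ(2752) = 5588


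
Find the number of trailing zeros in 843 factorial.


floor(843/5) = 168
floor(843/25) = 33
floor(843/125) = 6
floor(843/625) = 1
Total = 208

208 trailing zeros


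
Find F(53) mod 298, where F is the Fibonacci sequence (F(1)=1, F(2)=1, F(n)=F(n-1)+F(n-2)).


F(k) mod 298 for k=1..53:
1, 1, 2, 3, 5, 8, 13, 21, 34, 55, 89, 144, 233, 79, 14, 93, 107, 200, 9, 209, 218, 129, 49, 178, 227, 107, 36, 143, 179, 24, 203, 227, 132, 61, 193, 254, 149, 105, 254, 61, 17, 78, 95, 173, 268, 143, 113, 256, 71, 29, 100, 129, 229
F(53) mod 298 = 229


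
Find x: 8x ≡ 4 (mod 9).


GCD(8, 9) = 1, unique solution
a^(-1) mod 9 = 8
x = 8 * 4 mod 9 = 5

x ≡ 5 (mod 9)


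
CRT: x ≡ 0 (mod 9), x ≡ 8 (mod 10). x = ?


M = 9*10 = 90
M1 = M/9 = 10, M2 = M/10 = 9
M1^(-1) mod 9 = 1, M2^(-1) mod 10 = 9
x = 0*10*1 + 8*9*9 = 648
648 mod 90 = 18
Check: 18 mod 9 = 0 ✓, 18 mod 10 = 8 ✓

x ≡ 18 (mod 90)


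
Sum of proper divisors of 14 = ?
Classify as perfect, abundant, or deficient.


Proper divisors: 1, 2, 7
Sum = 1 + 2 + 7 = 10
10 < 14 → deficient

s(14) = 10 (deficient)


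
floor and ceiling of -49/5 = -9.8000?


-49/5 = -9.8000
floor = -10
ceil = -9

floor = -10, ceil = -9


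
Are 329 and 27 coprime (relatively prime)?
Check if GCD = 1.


Euclidean algorithm:
329 = 12 * 27 + 5
27 = 5 * 5 + 2
5 = 2 * 2 + 1
2 = 2 * 1 + 0
GCD(329, 27) = 1

Yes, coprime (GCD = 1)


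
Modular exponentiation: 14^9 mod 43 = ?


14^1 mod 43 = 14
14^2 mod 43 = 24
14^3 mod 43 = 35
14^4 mod 43 = 17
14^5 mod 43 = 23
14^6 mod 43 = 21
14^7 mod 43 = 36
14^8 mod 43 = 31
14^9 mod 43 = 4


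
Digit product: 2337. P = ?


2 × 3 × 3 × 7 = 126


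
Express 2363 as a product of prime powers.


2363 / 17 = 139
139 / 139 = 1
2363 = 17 × 139


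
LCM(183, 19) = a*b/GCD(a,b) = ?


GCD(183, 19) = 1
LCM = 183*19/1 = 3477/1 = 3477

LCM = 3477


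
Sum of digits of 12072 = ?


1 + 2 + 0 + 7 + 2 = 12


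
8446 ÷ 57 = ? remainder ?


8446 = 57 * 148 + 10
Check: 8436 + 10 = 8446

q = 148, r = 10


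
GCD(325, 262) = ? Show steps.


325 = 1 * 262 + 63
262 = 4 * 63 + 10
63 = 6 * 10 + 3
10 = 3 * 3 + 1
3 = 3 * 1 + 0
GCD = 1


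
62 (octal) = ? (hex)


62 (base 8) = 50 (decimal)
50 (decimal) = 32 (base 16)


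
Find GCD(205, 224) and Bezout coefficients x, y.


Tabular extended Euclidean (each row: r = 205*s + 224*t):
r=205, s=1, t=0
r=224, s=0, t=1
q=0: r=205, s=1, t=0   [205*(1) + 224*(0) = 205]
q=1: r=19, s=-1, t=1   [205*(-1) + 224*(1) = 19]
q=10: r=15, s=11, t=-10   [205*(11) + 224*(-10) = 15]
q=1: r=4, s=-12, t=11   [205*(-12) + 224*(11) = 4]
q=3: r=3, s=47, t=-43   [205*(47) + 224*(-43) = 3]
q=1: r=1, s=-59, t=54   [205*(-59) + 224*(54) = 1]
q=3: r=0, s=224, t=-205   [205*(224) + 224*(-205) = 0]
GCD = 1; from the row with r=1: x=-59, y=54
Check: 205*(-59) + 224*(54) = -12095 + 12096 = 1

GCD = 1, x = -59, y = 54


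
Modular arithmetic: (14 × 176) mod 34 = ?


14 × 176 = 2464
2464 mod 34 = 16


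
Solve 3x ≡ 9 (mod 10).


GCD(3, 10) = 1, unique solution
a^(-1) mod 10 = 7
x = 7 * 9 mod 10 = 3

x ≡ 3 (mod 10)


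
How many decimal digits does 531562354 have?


531562354 has 9 digits in base 10
floor(log10(531562354)) + 1 = floor(8.7256) + 1 = 9

9 digits (base 10)


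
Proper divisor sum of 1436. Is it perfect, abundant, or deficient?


Proper divisors: 1, 2, 4, 359, 718
Sum = 1 + 2 + 4 + 359 + 718 = 1084
1084 < 1436 → deficient

s(1436) = 1084 (deficient)


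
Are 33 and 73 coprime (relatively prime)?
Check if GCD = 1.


Euclidean algorithm:
73 = 2 * 33 + 7
33 = 4 * 7 + 5
7 = 1 * 5 + 2
5 = 2 * 2 + 1
2 = 2 * 1 + 0
GCD(33, 73) = 1

Yes, coprime (GCD = 1)


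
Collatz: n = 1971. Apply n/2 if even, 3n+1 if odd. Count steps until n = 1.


1971 → 5914 → 2957 → 8872 → 4436 → 2218 → 1109 → 3328 → 1664 → 832 → 416 → 208 → 104 → 52 → 26 → 13 → 40 → 20 → 10 → 5 → 16 → 8 → 4 → 2 → 1
Total steps = 24

24 steps


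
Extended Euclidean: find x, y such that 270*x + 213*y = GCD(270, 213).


Tabular extended Euclidean (each row: r = 270*s + 213*t):
r=270, s=1, t=0
r=213, s=0, t=1
q=1: r=57, s=1, t=-1   [270*(1) + 213*(-1) = 57]
q=3: r=42, s=-3, t=4   [270*(-3) + 213*(4) = 42]
q=1: r=15, s=4, t=-5   [270*(4) + 213*(-5) = 15]
q=2: r=12, s=-11, t=14   [270*(-11) + 213*(14) = 12]
q=1: r=3, s=15, t=-19   [270*(15) + 213*(-19) = 3]
q=4: r=0, s=-71, t=90   [270*(-71) + 213*(90) = 0]
GCD = 3; from the row with r=3: x=15, y=-19
Check: 270*(15) + 213*(-19) = 4050 - 4047 = 3

GCD = 3, x = 15, y = -19


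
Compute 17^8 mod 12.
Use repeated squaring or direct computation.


17^1 mod 12 = 5
17^2 mod 12 = 1
17^3 mod 12 = 5
17^4 mod 12 = 1
17^5 mod 12 = 5
17^6 mod 12 = 1
17^7 mod 12 = 5
17^8 mod 12 = 1


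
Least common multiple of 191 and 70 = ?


GCD(191, 70) = 1
LCM = 191*70/1 = 13370/1 = 13370

LCM = 13370


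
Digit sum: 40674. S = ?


4 + 0 + 6 + 7 + 4 = 21


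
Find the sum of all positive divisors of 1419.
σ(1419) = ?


Divisors of 1419: 1, 3, 11, 33, 43, 129, 473, 1419
Sum = 1 + 3 + 11 + 33 + 43 + 129 + 473 + 1419 = 2112

σ(1419) = 2112


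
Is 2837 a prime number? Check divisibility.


Check divisors up to sqrt(2837) = 53.2635
No divisors found.
2837 is prime.

Yes, 2837 is prime


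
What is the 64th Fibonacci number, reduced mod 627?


F(k) mod 627 for k=1..64:
1, 1, 2, 3, 5, 8, 13, 21, 34, 55, 89, 144, 233, 377, 610, 360, 343, 76, 419, 495, 287, 155, 442, 597, 412, 382, 167, 549, 89, 11, 100, 111, 211, 322, 533, 228, 134, 362, 496, 231, 100, 331, 431, 135, 566, 74, 13, 87, 100, 187, 287, 474, 134, 608, 115, 96, 211, 307, 518, 198, 89, 287, 376, 36
F(64) mod 627 = 36


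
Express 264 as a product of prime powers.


264 / 2 = 132
132 / 2 = 66
66 / 2 = 33
33 / 3 = 11
11 / 11 = 1
264 = 2^3 × 3 × 11


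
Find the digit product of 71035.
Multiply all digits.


7 × 1 × 0 × 3 × 5 = 0


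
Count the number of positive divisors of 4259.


4259 = 4259^1
d(4259) = (1+1) = 2

2 divisors


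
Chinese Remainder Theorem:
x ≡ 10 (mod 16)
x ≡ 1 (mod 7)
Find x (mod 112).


M = 16*7 = 112
M1 = M/16 = 7, M2 = M/7 = 16
M1^(-1) mod 16 = 7, M2^(-1) mod 7 = 4
x = 10*7*7 + 1*16*4 = 554
554 mod 112 = 106
Check: 106 mod 16 = 10 ✓, 106 mod 7 = 1 ✓

x ≡ 106 (mod 112)


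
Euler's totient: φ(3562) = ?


3562 = 2 × 13 × 137
Prime factors: 2, 13, 137
φ(3562) = 3562 × (1-1/2) × (1-1/13) × (1-1/137)
= 3562 × 1/2 × 12/13 × 136/137 = 1632

φ(3562) = 1632


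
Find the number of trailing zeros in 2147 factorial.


floor(2147/5) = 429
floor(2147/25) = 85
floor(2147/125) = 17
floor(2147/625) = 3
Total = 534

534 trailing zeros


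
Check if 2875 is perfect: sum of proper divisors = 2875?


Proper divisors of 2875: 1, 5, 23, 25, 115, 125, 575
Sum = 1 + 5 + 23 + 25 + 115 + 125 + 575 = 869

No, 2875 is not perfect (869 ≠ 2875)


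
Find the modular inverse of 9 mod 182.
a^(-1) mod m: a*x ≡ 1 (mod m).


Use the extended Euclidean algorithm on (182, 9); each row r = 182*s + 9*t:
r=182, s=1, t=0
r=9, s=0, t=1
q=20: r=2, s=1, t=-20   [182*(1) + 9*(-20) = 2]
q=4: r=1, s=-4, t=81   [182*(-4) + 9*(81) = 1]
q=2: r=0, s=9, t=-182   [182*(9) + 9*(-182) = 0]
GCD = 1 with t = 81, so 9*(81) ≡ 1 (mod 182)
Inverse = 81 mod 182 = 81
Check: 9 * 81 = 729 ≡ 1 (mod 182)

9^(-1) ≡ 81 (mod 182)


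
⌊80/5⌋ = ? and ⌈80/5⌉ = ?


80/5 = 16.0000
floor = 16
ceil = 16

floor = 16, ceil = 16


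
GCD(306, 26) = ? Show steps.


306 = 11 * 26 + 20
26 = 1 * 20 + 6
20 = 3 * 6 + 2
6 = 3 * 2 + 0
GCD = 2


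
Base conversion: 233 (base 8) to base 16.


233 (base 8) = 155 (decimal)
155 (decimal) = 9B (base 16)


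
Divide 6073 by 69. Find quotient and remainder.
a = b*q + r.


6073 = 69 * 88 + 1
Check: 6072 + 1 = 6073

q = 88, r = 1


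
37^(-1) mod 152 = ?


Use the extended Euclidean algorithm on (152, 37); each row r = 152*s + 37*t:
r=152, s=1, t=0
r=37, s=0, t=1
q=4: r=4, s=1, t=-4   [152*(1) + 37*(-4) = 4]
q=9: r=1, s=-9, t=37   [152*(-9) + 37*(37) = 1]
q=4: r=0, s=37, t=-152   [152*(37) + 37*(-152) = 0]
GCD = 1 with t = 37, so 37*(37) ≡ 1 (mod 152)
Inverse = 37 mod 152 = 37
Check: 37 * 37 = 1369 ≡ 1 (mod 152)

37^(-1) ≡ 37 (mod 152)


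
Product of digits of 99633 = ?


9 × 9 × 6 × 3 × 3 = 4374


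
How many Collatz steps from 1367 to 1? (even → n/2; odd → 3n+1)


1367 → 4102 → 2051 → 6154 → 3077 → 9232 → 4616 → 2308 → 1154 → 577 → 1732 → 866 → 433 → 1300 → 650 → 325 → 976 → 488 → 244 → 122 → 61 → 184 → 92 → 46 → 23 → 70 → 35 → 106 → 53 → 160 → 80 → 40 → 20 → 10 → 5 → 16 → 8 → 4 → 2 → 1
Total steps = 39

39 steps


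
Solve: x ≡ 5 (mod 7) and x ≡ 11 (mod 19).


M = 7*19 = 133
M1 = M/7 = 19, M2 = M/19 = 7
M1^(-1) mod 7 = 3, M2^(-1) mod 19 = 11
x = 5*19*3 + 11*7*11 = 1132
1132 mod 133 = 68
Check: 68 mod 7 = 5 ✓, 68 mod 19 = 11 ✓

x ≡ 68 (mod 133)


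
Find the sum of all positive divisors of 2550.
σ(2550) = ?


Divisors of 2550: 1, 2, 3, 5, 6, 10, 15, 17, 25, 30, 34, 50, 51, 75, 85, 102, 150, 170, 255, 425, 510, 850, 1275, 2550
Sum = 1 + 2 + 3 + 5 + 6 + 10 + 15 + 17 + 25 + 30 + 34 + 50 + 51 + 75 + 85 + 102 + 150 + 170 + 255 + 425 + 510 + 850 + 1275 + 2550 = 6696

σ(2550) = 6696


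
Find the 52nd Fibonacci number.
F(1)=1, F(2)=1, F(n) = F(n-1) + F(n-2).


Sequence: 1, 1, 2, 3, 5, 8, 13, 21, 34, 55, 89, 144, 233, 377, 610, 987, 1597, 2584, 4181, 6765, 10946, 17711, 28657, 46368, 75025, 121393, 196418, 317811, 514229, 832040, 1346269, 2178309, 3524578, 5702887, 9227465, 14930352, 24157817, 39088169, 63245986, 102334155, 165580141, 267914296, 433494437, 701408733, 1134903170, 1836311903, 2971215073, 4807526976, 7778742049, 12586269025, 20365011074, 32951280099
F(52) = 32951280099


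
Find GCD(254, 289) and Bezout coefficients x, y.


Tabular extended Euclidean (each row: r = 254*s + 289*t):
r=254, s=1, t=0
r=289, s=0, t=1
q=0: r=254, s=1, t=0   [254*(1) + 289*(0) = 254]
q=1: r=35, s=-1, t=1   [254*(-1) + 289*(1) = 35]
q=7: r=9, s=8, t=-7   [254*(8) + 289*(-7) = 9]
q=3: r=8, s=-25, t=22   [254*(-25) + 289*(22) = 8]
q=1: r=1, s=33, t=-29   [254*(33) + 289*(-29) = 1]
q=8: r=0, s=-289, t=254   [254*(-289) + 289*(254) = 0]
GCD = 1; from the row with r=1: x=33, y=-29
Check: 254*(33) + 289*(-29) = 8382 - 8381 = 1

GCD = 1, x = 33, y = -29


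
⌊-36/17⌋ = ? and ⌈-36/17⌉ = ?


-36/17 = -2.1176
floor = -3
ceil = -2

floor = -3, ceil = -2


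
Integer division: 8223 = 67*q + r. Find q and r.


8223 = 67 * 122 + 49
Check: 8174 + 49 = 8223

q = 122, r = 49


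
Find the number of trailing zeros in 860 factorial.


floor(860/5) = 172
floor(860/25) = 34
floor(860/125) = 6
floor(860/625) = 1
Total = 213

213 trailing zeros


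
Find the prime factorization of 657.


657 / 3 = 219
219 / 3 = 73
73 / 73 = 1
657 = 3^2 × 73


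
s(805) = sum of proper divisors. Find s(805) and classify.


Proper divisors: 1, 5, 7, 23, 35, 115, 161
Sum = 1 + 5 + 7 + 23 + 35 + 115 + 161 = 347
347 < 805 → deficient

s(805) = 347 (deficient)


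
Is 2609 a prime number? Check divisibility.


Check divisors up to sqrt(2609) = 51.0784
No divisors found.
2609 is prime.

Yes, 2609 is prime


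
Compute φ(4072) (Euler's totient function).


4072 = 2^3 × 509
Prime factors: 2, 509
φ(4072) = 4072 × (1-1/2) × (1-1/509)
= 4072 × 1/2 × 508/509 = 2032

φ(4072) = 2032


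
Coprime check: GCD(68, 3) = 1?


Euclidean algorithm:
68 = 22 * 3 + 2
3 = 1 * 2 + 1
2 = 2 * 1 + 0
GCD(68, 3) = 1

Yes, coprime (GCD = 1)


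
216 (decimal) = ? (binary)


216 (base 10) = 216 (decimal)
216 (decimal) = 11011000 (base 2)


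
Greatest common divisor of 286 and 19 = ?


286 = 15 * 19 + 1
19 = 19 * 1 + 0
GCD = 1


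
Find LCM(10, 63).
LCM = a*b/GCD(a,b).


GCD(10, 63) = 1
LCM = 10*63/1 = 630/1 = 630

LCM = 630


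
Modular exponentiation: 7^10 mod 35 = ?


7^1 mod 35 = 7
7^2 mod 35 = 14
7^3 mod 35 = 28
7^4 mod 35 = 21
7^5 mod 35 = 7
7^6 mod 35 = 14
7^7 mod 35 = 28
7^8 mod 35 = 21
7^9 mod 35 = 7
7^10 mod 35 = 14


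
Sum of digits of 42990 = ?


4 + 2 + 9 + 9 + 0 = 24


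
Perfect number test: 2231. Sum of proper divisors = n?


Proper divisors of 2231: 1, 23, 97
Sum = 1 + 23 + 97 = 121

No, 2231 is not perfect (121 ≠ 2231)


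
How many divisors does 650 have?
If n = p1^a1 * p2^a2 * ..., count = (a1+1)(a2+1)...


650 = 2^1 × 5^2 × 13^1
d(650) = (1+1) × (2+1) × (1+1) = 12

12 divisors


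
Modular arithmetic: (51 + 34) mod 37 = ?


51 + 34 = 85
85 mod 37 = 11


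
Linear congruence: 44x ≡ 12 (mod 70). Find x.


GCD(44, 70) = 2 divides 12
Divide: 22x ≡ 6 (mod 35)
x ≡ 13 (mod 35)


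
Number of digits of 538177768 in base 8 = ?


538177768 in base 8 = 4004770350
Number of digits = 10

10 digits (base 8)


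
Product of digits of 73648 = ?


7 × 3 × 6 × 4 × 8 = 4032


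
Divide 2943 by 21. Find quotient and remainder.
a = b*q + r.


2943 = 21 * 140 + 3
Check: 2940 + 3 = 2943

q = 140, r = 3


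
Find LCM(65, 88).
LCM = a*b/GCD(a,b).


GCD(65, 88) = 1
LCM = 65*88/1 = 5720/1 = 5720

LCM = 5720


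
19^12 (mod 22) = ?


19^1 mod 22 = 19
19^2 mod 22 = 9
19^3 mod 22 = 17
19^4 mod 22 = 15
19^5 mod 22 = 21
19^6 mod 22 = 3
19^7 mod 22 = 13
19^8 mod 22 = 5
19^9 mod 22 = 7
19^10 mod 22 = 1
19^11 mod 22 = 19
19^12 mod 22 = 9


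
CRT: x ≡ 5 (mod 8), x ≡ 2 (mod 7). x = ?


M = 8*7 = 56
M1 = M/8 = 7, M2 = M/7 = 8
M1^(-1) mod 8 = 7, M2^(-1) mod 7 = 1
x = 5*7*7 + 2*8*1 = 261
261 mod 56 = 37
Check: 37 mod 8 = 5 ✓, 37 mod 7 = 2 ✓

x ≡ 37 (mod 56)


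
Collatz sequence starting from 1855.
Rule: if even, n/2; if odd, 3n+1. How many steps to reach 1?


1855 → 5566 → 2783 → 8350 → 4175 → 12526 → 6263 → 18790 → 9395 → 28186 → 14093 → 42280 → 21140 → 10570 → 5285 → 15856 → 7928 → 3964 → 1982 → 991 → 2974 → 1487 → 4462 → 2231 → 6694 → 3347 → 10042 → 5021 → 15064 → 7532 → 3766 → 1883 → 5650 → 2825 → 8476 → 4238 → 2119 → 6358 → 3179 → 9538 → 4769 → 14308 → 7154 → 3577 → 10732 → 5366 → 2683 → 8050 → 4025 → 12076 → 6038 → 3019 → 9058 → 4529 → 13588 → 6794 → 3397 → 10192 → 5096 → 2548 → 1274 → 637 → 1912 → 956 → 478 → 239 → 718 → 359 → 1078 → 539 → 1618 → 809 → 2428 → 1214 → 607 → 1822 → 911 → 2734 → 1367 → 4102 → 2051 → 6154 → 3077 → 9232 → 4616 → 2308 → 1154 → 577 → 1732 → 866 → 433 → 1300 → 650 → 325 → 976 → 488 → 244 → 122 → 61 → 184 → 92 → 46 → 23 → 70 → 35 → 106 → 53 → 160 → 80 → 40 → 20 → 10 → 5 → 16 → 8 → 4 → 2 → 1
Total steps = 117

117 steps
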